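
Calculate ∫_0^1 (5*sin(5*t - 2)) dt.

cos(2) - cos(3)

Let u = 5*t - 2, so du = 5 dt. When t = 0, u = -2; when t = 1, u = 3.
The integral becomes ∫ sin(u) du from -2 to 3, with antiderivative -cos(u).
Back in t: F(t) = -cos(5*t - 2).
Then F(1) - F(0) = (-cos(3)) - (-cos(2)) = cos(2) - cos(3).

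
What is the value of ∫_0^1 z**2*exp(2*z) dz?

Integrate by parts twice (u = z^2, dv = exp(2*z) dz).
An antiderivative is F(z) = (2*z**2 - 2*z + 1)*exp(2*z)/4.
Then F(1) - F(0) = (exp(2)/4) - (1/4) = -1/4 + exp(2)/4.

-1/4 + exp(2)/4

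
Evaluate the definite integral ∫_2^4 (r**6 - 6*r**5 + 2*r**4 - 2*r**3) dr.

-50152/35

By the power rule, an antiderivative is F(r) = r**7/7 - r**6 + 2*r**5/5 - r**4/2.
Then F(4) - F(2) = (-51584/35) - (-1432/35) = -50152/35.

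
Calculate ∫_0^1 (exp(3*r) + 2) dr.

5/3 + exp(3)/3

An antiderivative is F(r) = exp(3*r)/3 + 2*r.
Then F(1) - F(0) = (2 + exp(3)/3) - (1/3) = 5/3 + exp(3)/3.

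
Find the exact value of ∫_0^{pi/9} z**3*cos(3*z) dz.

-sqrt(3)*pi/81 + sqrt(3)*pi**3/4374 + pi**2/486 + 1/27

Integrate by parts 3 times (u = z^3, dv = cos(3*z) dz).
An antiderivative is F(z) = z**3*sin(3*z)/3 + z**2*cos(3*z)/3 - 2*z*sin(3*z)/9 - 2*cos(3*z)/27.
Then F(pi/9) - F(0) = (-sqrt(3)*pi/81 - 1/27 + sqrt(3)*pi**3/4374 + pi**2/486) - (-2/27) = -sqrt(3)*pi/81 + sqrt(3)*pi**3/4374 + pi**2/486 + 1/27.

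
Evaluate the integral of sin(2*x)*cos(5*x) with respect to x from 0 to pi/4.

Use the identity sin(2*x)cos(5*x) = [sin(7*x) + sin(-3*x)]/2.
An antiderivative is F(x) = cos(3*x)/6 - cos(7*x)/14.
Then F(pi/4) - F(0) = (-5*sqrt(2)/42) - (2/21) = -5*sqrt(2)/42 - 2/21.

-5*sqrt(2)/42 - 2/21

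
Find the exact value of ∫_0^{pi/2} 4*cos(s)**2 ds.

pi

Use the identity cos^2(s) = (1 + cos(2*s))/2.
An antiderivative is F(s) = 2*s + sin(2*s).
Then F(pi/2) - F(0) = (pi) - (0) = pi.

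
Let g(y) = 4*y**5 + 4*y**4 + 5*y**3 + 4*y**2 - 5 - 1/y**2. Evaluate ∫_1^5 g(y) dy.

207596/15

By the power rule, an antiderivative is F(y) = 2*y**6/3 + 4*y**5/5 + 5*y**4/4 + 4*y**3/3 - 5*y + 1/y.
Then F(5) - F(1) = (830387/60) - (1/20) = 207596/15.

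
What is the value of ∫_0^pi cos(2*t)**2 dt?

pi/2

Use the identity cos^2(2*t) = (1 + cos(4*t))/2.
An antiderivative is F(t) = t/2 + sin(4*t)/8.
Then F(pi) - F(0) = (pi/2) - (0) = pi/2.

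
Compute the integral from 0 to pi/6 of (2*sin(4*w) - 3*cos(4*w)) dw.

3/4 - 3*sqrt(3)/8

An antiderivative is F(w) = -3*sin(4*w)/4 - cos(4*w)/2.
Then F(pi/6) - F(0) = (1/4 - 3*sqrt(3)/8) - (-1/2) = 3/4 - 3*sqrt(3)/8.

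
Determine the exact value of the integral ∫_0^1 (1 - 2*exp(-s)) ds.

An antiderivative is F(s) = s + 2*exp(-s).
Then F(1) - F(0) = (2*exp(-1) + 1) - (2) = -1 + 2*exp(-1).

-1 + 2*exp(-1)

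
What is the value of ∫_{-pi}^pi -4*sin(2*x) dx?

0

An antiderivative is F(x) = 2*cos(2*x).
Then F(pi) - F(-pi) = (2) - (2) = 0.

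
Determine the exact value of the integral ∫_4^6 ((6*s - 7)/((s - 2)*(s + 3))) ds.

-5*log(7) + log(2) + 10*log(3)

Factor the denominator: s**2 + s - 6 = (s + 3)(s - 2).
Partial fractions: (6*s - 7)/((s - 2)*(s + 3)) = 5/(s + 3) + 1/(s - 2).
An antiderivative is F(s) = log(s - 2) + 5*log(s + 3).
Then F(6) - F(4) = (2*log(2) + 10*log(3)) - (log(2) + 5*log(7)) = -5*log(7) + log(2) + 10*log(3).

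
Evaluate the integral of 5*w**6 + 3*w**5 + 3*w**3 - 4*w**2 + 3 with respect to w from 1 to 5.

1342520/21

By the power rule, an antiderivative is F(w) = 5*w**7/7 + w**6/2 + 3*w**4/4 - 4*w**3/3 + 3*w.
Then F(5) - F(1) = (5370385/84) - (305/84) = 1342520/21.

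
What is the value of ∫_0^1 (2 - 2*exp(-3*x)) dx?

2*exp(-3)/3 + 4/3

An antiderivative is F(x) = 2*x + 2*exp(-3*x)/3.
Then F(1) - F(0) = (2*exp(-3)/3 + 2) - (2/3) = 2*exp(-3)/3 + 4/3.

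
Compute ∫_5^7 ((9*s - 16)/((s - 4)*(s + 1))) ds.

Factor the denominator: s**2 - 3*s - 4 = (s + 1)(s - 4).
Partial fractions: (9*s - 16)/((s - 4)*(s + 1)) = 5/(s + 1) + 4/(s - 4).
An antiderivative is F(s) = 4*log(s - 4) + 5*log(s + 1).
Then F(7) - F(5) = (4*log(3) + 15*log(2)) - (5*log(2) + 5*log(3)) = -log(3) + 10*log(2).

-log(3) + 10*log(2)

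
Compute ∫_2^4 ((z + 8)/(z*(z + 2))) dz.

Factor the denominator: z**2 + 2*z = (z + 2)z.
Partial fractions: (z + 8)/(z*(z + 2)) = -3/(z + 2) + 4/z.
An antiderivative is F(z) = 4*log(z) - 3*log(z + 2).
Then F(4) - F(2) = (log(32/27)) - (-log(4)) = -3*log(3) + 7*log(2).

-3*log(3) + 7*log(2)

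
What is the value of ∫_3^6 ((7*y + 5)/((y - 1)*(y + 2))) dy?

log(5) + 5*log(2)

Factor the denominator: y**2 + y - 2 = (y + 2)(y - 1).
Partial fractions: (7*y + 5)/((y - 1)*(y + 2)) = 3/(y + 2) + 4/(y - 1).
An antiderivative is F(y) = 4*log(y - 1) + 3*log(y + 2).
Then F(6) - F(3) = (9*log(2) + 4*log(5)) - (4*log(2) + 3*log(5)) = log(5) + 5*log(2).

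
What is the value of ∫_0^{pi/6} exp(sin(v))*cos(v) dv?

-1 + exp(1/2)

Let u = sin(v), so du = cos(v) dv. When v = 0, u = 0; when v = pi/6, u = 1/2.
The integral becomes ∫ exp(u) du from 0 to 1/2, with antiderivative exp(u).
Back in v: F(v) = exp(sin(v)).
Then F(pi/6) - F(0) = (exp(1/2)) - (1) = -1 + exp(1/2).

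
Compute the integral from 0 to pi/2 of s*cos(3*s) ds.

Integrate by parts once (u = s, dv = cos(3*s) ds).
An antiderivative is F(s) = s*sin(3*s)/3 + cos(3*s)/9.
Then F(pi/2) - F(0) = (-pi/6) - (1/9) = -pi/6 - 1/9.

-pi/6 - 1/9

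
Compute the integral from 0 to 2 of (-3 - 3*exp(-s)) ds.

-9 + 3*exp(-2)

An antiderivative is F(s) = -3*s + 3*exp(-s).
Then F(2) - F(0) = (-6 + 3*exp(-2)) - (3) = -9 + 3*exp(-2).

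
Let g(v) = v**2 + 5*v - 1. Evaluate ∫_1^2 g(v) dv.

53/6

By the power rule, an antiderivative is F(v) = v**3/3 + 5*v**2/2 - v.
Then F(2) - F(1) = (32/3) - (11/6) = 53/6.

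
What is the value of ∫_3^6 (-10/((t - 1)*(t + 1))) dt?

Factor the denominator: t**2 - 1 = (t + 1)(t - 1).
Partial fractions: -10/((t - 1)*(t + 1)) = 5/(t + 1) - 5/(t - 1).
An antiderivative is F(t) = -5*log(t - 1) + 5*log(t + 1).
Then F(6) - F(3) = (-5*log(5) + 5*log(7)) - (log(32)) = -5*log(5) - 5*log(2) + 5*log(7).

-5*log(5) - 5*log(2) + 5*log(7)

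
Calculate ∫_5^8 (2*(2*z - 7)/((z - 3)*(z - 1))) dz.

Factor the denominator: z**2 - 4*z + 3 = (z - 1)(z - 3).
Partial fractions: 2*(2*z - 7)/((z - 3)*(z - 1)) = 5/(z - 1) - 1/(z - 3).
An antiderivative is F(z) = -log(z - 3) + 5*log(z - 1).
Then F(8) - F(5) = (-log(5) + 5*log(7)) - (9*log(2)) = -9*log(2) - log(5) + 5*log(7).

-9*log(2) - log(5) + 5*log(7)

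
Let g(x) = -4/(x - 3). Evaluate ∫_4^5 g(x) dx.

-log(16)

An antiderivative is F(x) = -4*log(x - 3).
Then F(5) - F(4) = (-log(16)) - (0) = -log(16).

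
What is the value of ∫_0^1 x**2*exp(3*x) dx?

Integrate by parts twice (u = x^2, dv = exp(3*x) dx).
An antiderivative is F(x) = (9*x**2 - 6*x + 2)*exp(3*x)/27.
Then F(1) - F(0) = (5*exp(3)/27) - (2/27) = -2/27 + 5*exp(3)/27.

-2/27 + 5*exp(3)/27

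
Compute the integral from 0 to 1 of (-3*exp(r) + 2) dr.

An antiderivative is F(r) = 2*r - 3*exp(r).
Then F(1) - F(0) = (2 - 3*E) - (-3) = 5 - 3*E.

5 - 3*E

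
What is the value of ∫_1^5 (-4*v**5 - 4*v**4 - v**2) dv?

-194348/15

By the power rule, an antiderivative is F(v) = -2*v**6/3 - 4*v**5/5 - v**3/3.
Then F(5) - F(1) = (-38875/3) - (-9/5) = -194348/15.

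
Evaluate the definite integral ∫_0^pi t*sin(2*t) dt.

Integrate by parts once (u = t, dv = sin(2*t) dt).
An antiderivative is F(t) = -t*cos(2*t)/2 + sin(2*t)/4.
Then F(pi) - F(0) = (-pi/2) - (0) = -pi/2.

-pi/2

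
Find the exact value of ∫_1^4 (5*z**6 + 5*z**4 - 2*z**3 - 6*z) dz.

By the power rule, an antiderivative is F(z) = 5*z**7/7 + z**5 - z**4/2 - 3*z**2.
Then F(4) - F(1) = (87856/7) - (-25/14) = 175737/14.

175737/14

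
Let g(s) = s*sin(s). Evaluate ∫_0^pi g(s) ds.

Integrate by parts once (u = s, dv = sin(s) ds).
An antiderivative is F(s) = -s*cos(s) + sin(s).
Then F(pi) - F(0) = (pi) - (0) = pi.

pi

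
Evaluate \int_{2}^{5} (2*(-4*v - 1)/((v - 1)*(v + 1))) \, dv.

Factor the denominator: v**2 - 1 = (v + 1)(v - 1).
Partial fractions: 2*(-4*v - 1)/((v - 1)*(v + 1)) = -3/(v + 1) - 5/(v - 1).
An antiderivative is F(v) = -5*log(v - 1) - 3*log(v + 1).
Then F(5) - F(2) = (-13*log(2) - 3*log(3)) - (-log(27)) = -13*log(2).

-13*log(2)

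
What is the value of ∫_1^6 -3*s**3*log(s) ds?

-972*log(3) - 972*log(2) + 3885/16

Integrate by parts once (u = ln s, dv = -3*s**3 ds).
An antiderivative is F(s) = -3*s**4*(4*log(s) - 1)/16.
Then F(6) - F(1) = (-972*log(3) - 972*log(2) + 243) - (3/16) = -972*log(3) - 972*log(2) + 3885/16.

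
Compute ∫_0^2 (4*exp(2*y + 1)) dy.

Let u = 2*y + 1, so du = 2 dy. When y = 0, u = 1; when y = 2, u = 5.
The integral becomes 2·∫ exp(u) du from 1 to 5, with antiderivative 2*exp(u).
Back in y: F(y) = 2*exp(2*y + 1).
Then F(2) - F(0) = (2*exp(5)) - (2*exp(1)) = -2*exp(1)*(1 - exp(4)).

-2*exp(1)*(1 - exp(4))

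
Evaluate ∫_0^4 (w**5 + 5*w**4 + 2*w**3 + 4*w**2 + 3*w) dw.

1944

By the power rule, an antiderivative is F(w) = w**6/6 + w**5 + w**4/2 + 4*w**3/3 + 3*w**2/2.
Then F(4) - F(0) = (1944) - (0) = 1944.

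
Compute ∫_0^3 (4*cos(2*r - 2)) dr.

2*sin(4) + 2*sin(2)

Let u = 2*r - 2, so du = 2 dr. When r = 0, u = -2; when r = 3, u = 4.
The integral becomes 2·∫ cos(u) du from -2 to 4, with antiderivative 2*sin(u).
Back in r: F(r) = 2*sin(2*r - 2).
Then F(3) - F(0) = (2*sin(4)) - (-2*sin(2)) = 2*sin(4) + 2*sin(2).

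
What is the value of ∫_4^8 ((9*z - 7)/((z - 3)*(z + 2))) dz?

-5*log(3) + 9*log(5)

Factor the denominator: z**2 - z - 6 = (z + 2)(z - 3).
Partial fractions: (9*z - 7)/((z - 3)*(z + 2)) = 5/(z + 2) + 4/(z - 3).
An antiderivative is F(z) = 4*log(z - 3) + 5*log(z + 2).
Then F(8) - F(4) = (5*log(2) + 9*log(5)) - (5*log(2) + 5*log(3)) = -5*log(3) + 9*log(5).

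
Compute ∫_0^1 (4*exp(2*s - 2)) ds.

2 - 2*exp(-2)

Let u = 2*s - 2, so du = 2 ds. When s = 0, u = -2; when s = 1, u = 0.
The integral becomes 2·∫ exp(u) du from -2 to 0, with antiderivative 2*exp(u).
Back in s: F(s) = 2*exp(2*s - 2).
Then F(1) - F(0) = (2) - (2*exp(-2)) = 2 - 2*exp(-2).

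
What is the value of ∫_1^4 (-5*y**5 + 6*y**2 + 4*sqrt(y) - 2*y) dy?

-19697/6

By the power rule, an antiderivative is F(y) = -5*y**6/6 + 8*y**(3/2)/3 + 2*y**3 - y**2.
Then F(4) - F(1) = (-3280) - (17/6) = -19697/6.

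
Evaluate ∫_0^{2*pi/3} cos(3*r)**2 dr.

pi/3

Use the identity cos^2(3*r) = (1 + cos(6*r))/2.
An antiderivative is F(r) = r/2 + sin(6*r)/12.
Then F(2*pi/3) - F(0) = (pi/3) - (0) = pi/3.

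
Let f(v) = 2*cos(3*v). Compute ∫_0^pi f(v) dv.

0

An antiderivative is F(v) = 2*sin(3*v)/3.
Then F(pi) - F(0) = (0) - (0) = 0.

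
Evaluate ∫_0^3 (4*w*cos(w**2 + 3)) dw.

2*sin(12) - 2*sin(3)

Let u = w**2 + 3, so du = 2*w dw. When w = 0, u = 3; when w = 3, u = 12.
The integral becomes 2·∫ cos(u) du from 3 to 12, with antiderivative 2*sin(u).
Back in w: F(w) = 2*sin(w**2 + 3).
Then F(3) - F(0) = (2*sin(12)) - (2*sin(3)) = 2*sin(12) - 2*sin(3).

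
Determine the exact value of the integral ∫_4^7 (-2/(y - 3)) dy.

An antiderivative is F(y) = -2*log(y - 3).
Then F(7) - F(4) = (-log(16)) - (0) = -log(16).

-log(16)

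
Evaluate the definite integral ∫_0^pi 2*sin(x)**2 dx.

Use the identity sin^2(x) = (1 - cos(2*x))/2.
An antiderivative is F(x) = x - sin(2*x)/2.
Then F(pi) - F(0) = (pi) - (0) = pi.

pi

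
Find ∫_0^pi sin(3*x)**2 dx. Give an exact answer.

pi/2

Use the identity sin^2(3*x) = (1 - cos(6*x))/2.
An antiderivative is F(x) = x/2 - sin(6*x)/12.
Then F(pi) - F(0) = (pi/2) - (0) = pi/2.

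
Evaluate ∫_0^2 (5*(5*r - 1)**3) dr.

Let u = 5*r - 1, so du = 5 dr. When r = 0, u = -1; when r = 2, u = 9.
The integral becomes ∫ u**3 du from -1 to 9, with antiderivative u**4/4.
Back in r: F(r) = (5*r - 1)**4/4.
Then F(2) - F(0) = (6561/4) - (1/4) = 1640.

1640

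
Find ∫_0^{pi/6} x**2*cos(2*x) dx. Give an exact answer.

-sqrt(3)/8 + sqrt(3)*pi**2/144 + pi/24

Integrate by parts twice (u = x^2, dv = cos(2*x) dx).
An antiderivative is F(x) = x**2*sin(2*x)/2 + x*cos(2*x)/2 - sin(2*x)/4.
Then F(pi/6) - F(0) = (-sqrt(3)/8 + sqrt(3)*pi**2/144 + pi/24) - (0) = -sqrt(3)/8 + sqrt(3)*pi**2/144 + pi/24.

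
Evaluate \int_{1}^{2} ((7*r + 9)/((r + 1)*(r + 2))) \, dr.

Factor the denominator: r**2 + 3*r + 2 = (r + 2)(r + 1).
Partial fractions: (7*r + 9)/((r + 1)*(r + 2)) = 5/(r + 2) + 2/(r + 1).
An antiderivative is F(r) = 2*log(r + 1) + 5*log(r + 2).
Then F(2) - F(1) = (2*log(3) + 10*log(2)) - (2*log(2) + 5*log(3)) = -3*log(3) + 8*log(2).

-3*log(3) + 8*log(2)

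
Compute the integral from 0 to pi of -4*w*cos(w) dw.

Integrate by parts once (u = w, dv = -4*cos(w) dw).
An antiderivative is F(w) = -4*w*sin(w) - 4*cos(w).
Then F(pi) - F(0) = (4) - (-4) = 8.

8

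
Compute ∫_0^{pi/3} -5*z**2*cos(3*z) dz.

10*pi/27

Integrate by parts twice (u = z^2, dv = -5*cos(3*z) dz).
An antiderivative is F(z) = -5*z**2*sin(3*z)/3 - 10*z*cos(3*z)/9 + 10*sin(3*z)/27.
Then F(pi/3) - F(0) = (10*pi/27) - (0) = 10*pi/27.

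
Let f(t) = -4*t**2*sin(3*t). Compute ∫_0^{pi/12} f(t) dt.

Integrate by parts twice (u = t^2, dv = -4*sin(3*t) dt).
An antiderivative is F(t) = 4*t**2*cos(3*t)/3 - 8*t*sin(3*t)/9 - 8*cos(3*t)/27.
Then F(pi/12) - F(0) = (sqrt(2)*(-32 - 8*pi + pi**2)/216) - (-8/27) = -4*sqrt(2)/27 - sqrt(2)*pi/27 + sqrt(2)*pi**2/216 + 8/27.

-4*sqrt(2)/27 - sqrt(2)*pi/27 + sqrt(2)*pi**2/216 + 8/27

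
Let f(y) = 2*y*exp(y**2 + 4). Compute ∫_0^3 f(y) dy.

Let u = y**2 + 4, so du = 2*y dy. When y = 0, u = 4; when y = 3, u = 13.
The integral becomes ∫ exp(u) du from 4 to 13, with antiderivative exp(u).
Back in y: F(y) = exp(y**2 + 4).
Then F(3) - F(0) = (exp(13)) - (exp(4)) = -exp(4) + exp(13).

-exp(4) + exp(13)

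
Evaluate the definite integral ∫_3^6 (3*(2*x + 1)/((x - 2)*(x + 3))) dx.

Factor the denominator: x**2 + x - 6 = (x + 3)(x - 2).
Partial fractions: 3*(2*x + 1)/((x - 2)*(x + 3)) = 3/(x + 3) + 3/(x - 2).
An antiderivative is F(x) = 3*log(x - 2) + 3*log(x + 3).
Then F(6) - F(3) = (6*log(2) + 6*log(3)) - (3*log(2) + 3*log(3)) = 3*log(2) + 3*log(3).

3*log(2) + 3*log(3)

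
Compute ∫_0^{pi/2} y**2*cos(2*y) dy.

Integrate by parts twice (u = y^2, dv = cos(2*y) dy).
An antiderivative is F(y) = y**2*sin(2*y)/2 + y*cos(2*y)/2 - sin(2*y)/4.
Then F(pi/2) - F(0) = (-pi/4) - (0) = -pi/4.

-pi/4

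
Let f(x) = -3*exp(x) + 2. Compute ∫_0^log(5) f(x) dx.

-12 + 2*log(5)

An antiderivative is F(x) = 2*x - 3*exp(x).
Then F(log(5)) - F(0) = (-15 + log(25)) - (-3) = -12 + 2*log(5).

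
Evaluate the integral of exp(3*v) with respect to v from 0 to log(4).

Let u = exp(v), so du = exp(v) dv. When v = 0, u = 1; when v = log(4), u = 4.
The integral becomes ∫ u**2 du from 1 to 4, with antiderivative u**3/3.
Back in v: F(v) = exp(3*v)/3.
Then F(log(4)) - F(0) = (64/3) - (1/3) = 21.

21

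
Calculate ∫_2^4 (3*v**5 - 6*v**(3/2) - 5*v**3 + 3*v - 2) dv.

By the power rule, an antiderivative is F(v) = v**6/2 - 12*v**(5/2)/5 - 5*v**4/4 + 3*v**2/2 - 2*v.
Then F(4) - F(2) = (8336/5) - (14 - 48*sqrt(2)/5) = 48*sqrt(2)/5 + 8266/5.

48*sqrt(2)/5 + 8266/5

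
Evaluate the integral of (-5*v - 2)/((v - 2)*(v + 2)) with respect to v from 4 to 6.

Factor the denominator: v**2 - 4 = (v + 2)(v - 2).
Partial fractions: (-5*v - 2)/((v - 2)*(v + 2)) = -2/(v + 2) - 3/(v - 2).
An antiderivative is F(v) = -3*log(v - 2) - 2*log(v + 2).
Then F(6) - F(4) = (-12*log(2)) - (-5*log(2) - 2*log(3)) = -7*log(2) + 2*log(3).

-7*log(2) + 2*log(3)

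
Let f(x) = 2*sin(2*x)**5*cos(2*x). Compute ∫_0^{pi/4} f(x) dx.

1/6

Let u = sin(2*x), so du = 2*cos(2*x) dx. When x = 0, u = 0; when x = pi/4, u = 1.
The integral becomes ∫ u**5 du from 0 to 1, with antiderivative u**6/6.
Back in x: F(x) = sin(2*x)**6/6.
Then F(pi/4) - F(0) = (1/6) - (0) = 1/6.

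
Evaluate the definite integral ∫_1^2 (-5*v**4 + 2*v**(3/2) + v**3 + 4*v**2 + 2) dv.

By the power rule, an antiderivative is F(v) = 4*v**(5/2)/5 - v**5 + v**4/4 + 4*v**3/3 + 2*v.
Then F(2) - F(1) = (-40/3 + 16*sqrt(2)/5) - (203/60) = -1003/60 + 16*sqrt(2)/5.

-1003/60 + 16*sqrt(2)/5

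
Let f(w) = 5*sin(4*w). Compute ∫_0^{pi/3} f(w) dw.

15/8

An antiderivative is F(w) = -5*cos(4*w)/4.
Then F(pi/3) - F(0) = (5/8) - (-5/4) = 15/8.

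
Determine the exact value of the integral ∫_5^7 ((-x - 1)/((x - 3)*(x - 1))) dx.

Factor the denominator: x**2 - 4*x + 3 = (x - 1)(x - 3).
Partial fractions: (-x - 1)/((x - 3)*(x - 1)) = 1/(x - 1) - 2/(x - 3).
An antiderivative is F(x) = -2*log(x - 3) + log(x - 1).
Then F(7) - F(5) = (log(3/8)) - (0) = log(3/8).

log(3/8)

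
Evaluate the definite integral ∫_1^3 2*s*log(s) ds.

Integrate by parts once (u = ln s, dv = 2*s ds).
An antiderivative is F(s) = s**2*(2*log(s) - 1)/2.
Then F(3) - F(1) = (-9/2 + 9*log(3)) - (-1/2) = -4 + 9*log(3).

-4 + 9*log(3)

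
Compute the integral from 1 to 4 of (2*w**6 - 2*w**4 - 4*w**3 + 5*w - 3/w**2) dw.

567267/140

By the power rule, an antiderivative is F(w) = 2*w**7/7 - 2*w**5/5 - w**4 + 5*w**2/2 + 3/w.
Then F(4) - F(1) = (567881/140) - (307/70) = 567267/140.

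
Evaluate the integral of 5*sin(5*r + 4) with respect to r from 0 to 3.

-cos(19) + cos(4)

Let u = 5*r + 4, so du = 5 dr. When r = 0, u = 4; when r = 3, u = 19.
The integral becomes ∫ sin(u) du from 4 to 19, with antiderivative -cos(u).
Back in r: F(r) = -cos(5*r + 4).
Then F(3) - F(0) = (-cos(19)) - (-cos(4)) = -cos(19) + cos(4).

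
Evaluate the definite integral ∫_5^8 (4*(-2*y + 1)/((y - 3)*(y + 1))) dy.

-5*log(5) - 3*log(3) + 8*log(2)

Factor the denominator: y**2 - 2*y - 3 = (y + 1)(y - 3).
Partial fractions: 4*(-2*y + 1)/((y - 3)*(y + 1)) = -3/(y + 1) - 5/(y - 3).
An antiderivative is F(y) = -5*log(y - 3) - 3*log(y + 1).
Then F(8) - F(5) = (-5*log(5) - 6*log(3)) - (-8*log(2) - 3*log(3)) = -5*log(5) - 3*log(3) + 8*log(2).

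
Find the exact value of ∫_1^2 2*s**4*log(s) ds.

Integrate by parts once (u = ln s, dv = 2*s**4 ds).
An antiderivative is F(s) = 2*s**5*(5*log(s) - 1)/25.
Then F(2) - F(1) = (-64/25 + 64*log(2)/5) - (-2/25) = -62/25 + 64*log(2)/5.

-62/25 + 64*log(2)/5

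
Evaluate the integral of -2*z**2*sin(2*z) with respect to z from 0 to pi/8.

Integrate by parts twice (u = z^2, dv = -2*sin(2*z) dz).
An antiderivative is F(z) = z**2*cos(2*z) - z*sin(2*z) - cos(2*z)/2.
Then F(pi/8) - F(0) = (sqrt(2)*(-32 - 8*pi + pi**2)/128) - (-1/2) = -sqrt(2)/4 - sqrt(2)*pi/16 + sqrt(2)*pi**2/128 + 1/2.

-sqrt(2)/4 - sqrt(2)*pi/16 + sqrt(2)*pi**2/128 + 1/2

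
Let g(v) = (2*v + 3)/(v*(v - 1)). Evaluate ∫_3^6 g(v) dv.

Factor the denominator: v**2 - v = v(v - 1).
Partial fractions: (2*v + 3)/(v*(v - 1)) = -3/v + 5/(v - 1).
An antiderivative is F(v) = -3*log(v) + 5*log(v - 1).
Then F(6) - F(3) = (-3*log(3) - 3*log(2) + 5*log(5)) - (log(32/27)) = -8*log(2) + 5*log(5).

-8*log(2) + 5*log(5)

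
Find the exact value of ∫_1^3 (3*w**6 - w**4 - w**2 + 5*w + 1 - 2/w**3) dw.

283784/315

By the power rule, an antiderivative is F(w) = 3*w**7/7 - w**5/5 - w**3/3 + 5*w**2/2 + w + w**(-2).
Then F(3) - F(1) = (570337/630) - (923/210) = 283784/315.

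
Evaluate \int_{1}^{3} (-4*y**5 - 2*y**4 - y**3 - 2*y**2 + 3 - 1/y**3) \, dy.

-27626/45

By the power rule, an antiderivative is F(y) = -2*y**6/3 - 2*y**5/5 - y**4/4 - 2*y**3/3 + 3*y + 1/(2*y**2).
Then F(3) - F(1) = (-110231/180) - (91/60) = -27626/45.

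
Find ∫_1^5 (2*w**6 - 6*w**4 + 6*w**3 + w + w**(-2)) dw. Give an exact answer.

136648/7

By the power rule, an antiderivative is F(w) = 2*w**7/7 - 6*w**5/5 + 3*w**4/2 + w**2/2 - 1/w.
Then F(5) - F(1) = (683243/35) - (3/35) = 136648/7.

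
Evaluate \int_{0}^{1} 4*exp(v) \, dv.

-4 + 4*E

An antiderivative is F(v) = 4*exp(v).
Then F(1) - F(0) = (4*E) - (4) = -4 + 4*E.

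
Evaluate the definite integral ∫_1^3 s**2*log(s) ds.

-26/9 + 9*log(3)

Integrate by parts once (u = ln s, dv = s**2 ds).
An antiderivative is F(s) = s**3*(3*log(s) - 1)/9.
Then F(3) - F(1) = (-3 + 9*log(3)) - (-1/9) = -26/9 + 9*log(3).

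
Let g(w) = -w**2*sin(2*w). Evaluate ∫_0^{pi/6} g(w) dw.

Integrate by parts twice (u = w^2, dv = -sin(2*w) dw).
An antiderivative is F(w) = w**2*cos(2*w)/2 - w*sin(2*w)/2 - cos(2*w)/4.
Then F(pi/6) - F(0) = (-sqrt(3)*pi/24 - 1/8 + pi**2/144) - (-1/4) = -sqrt(3)*pi/24 + pi**2/144 + 1/8.

-sqrt(3)*pi/24 + pi**2/144 + 1/8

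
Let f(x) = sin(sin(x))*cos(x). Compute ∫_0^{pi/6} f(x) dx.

1 - cos(1/2)

Let u = sin(x), so du = cos(x) dx. When x = 0, u = 0; when x = pi/6, u = 1/2.
The integral becomes ∫ sin(u) du from 0 to 1/2, with antiderivative -cos(u).
Back in x: F(x) = -cos(sin(x)).
Then F(pi/6) - F(0) = (-cos(1/2)) - (-1) = 1 - cos(1/2).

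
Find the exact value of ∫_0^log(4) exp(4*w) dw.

Let u = exp(w), so du = exp(w) dw. When w = 0, u = 1; when w = log(4), u = 4.
The integral becomes ∫ u**3 du from 1 to 4, with antiderivative u**4/4.
Back in w: F(w) = exp(4*w)/4.
Then F(log(4)) - F(0) = (64) - (1/4) = 255/4.

255/4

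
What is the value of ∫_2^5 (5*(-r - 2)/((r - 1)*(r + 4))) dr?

Factor the denominator: r**2 + 3*r - 4 = (r + 4)(r - 1).
Partial fractions: 5*(-r - 2)/((r - 1)*(r + 4)) = -2/(r + 4) - 3/(r - 1).
An antiderivative is F(r) = -3*log(r - 1) - 2*log(r + 4).
Then F(5) - F(2) = (-4*log(3) - 6*log(2)) - (-log(36)) = -4*log(2) - 2*log(3).

-4*log(2) - 2*log(3)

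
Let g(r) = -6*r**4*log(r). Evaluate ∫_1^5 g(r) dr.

Integrate by parts once (u = ln r, dv = -6*r**4 dr).
An antiderivative is F(r) = -6*r**5*(5*log(r) - 1)/25.
Then F(5) - F(1) = (750 - 3750*log(5)) - (6/25) = 18744/25 - 3750*log(5).

18744/25 - 3750*log(5)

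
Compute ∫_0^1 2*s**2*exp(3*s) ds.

-4/27 + 10*exp(3)/27

Integrate by parts twice (u = s^2, dv = 2*exp(3*s) ds).
An antiderivative is F(s) = (18*s**2 - 12*s + 4)*exp(3*s)/27.
Then F(1) - F(0) = (10*exp(3)/27) - (4/27) = -4/27 + 10*exp(3)/27.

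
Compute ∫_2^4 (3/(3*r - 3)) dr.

An antiderivative is F(r) = log(3*r - 3).
Then F(4) - F(2) = (log(9)) - (log(3)) = log(3).

log(3)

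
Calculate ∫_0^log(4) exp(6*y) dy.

1365/2

Let u = exp(y), so du = exp(y) dy. When y = 0, u = 1; when y = log(4), u = 4.
The integral becomes ∫ u**5 du from 1 to 4, with antiderivative u**6/6.
Back in y: F(y) = exp(6*y)/6.
Then F(log(4)) - F(0) = (2048/3) - (1/6) = 1365/2.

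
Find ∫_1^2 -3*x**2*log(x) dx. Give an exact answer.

Integrate by parts once (u = ln x, dv = -3*x**2 dx).
An antiderivative is F(x) = -x**3*(3*log(x) - 1)/3.
Then F(2) - F(1) = (8/3 - 8*log(2)) - (1/3) = 7/3 - 8*log(2).

7/3 - 8*log(2)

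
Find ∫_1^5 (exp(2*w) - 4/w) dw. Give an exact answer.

-4*log(5) - exp(2)/2 + exp(10)/2

An antiderivative is F(w) = exp(2*w)/2 - 4*log(w).
Then F(5) - F(1) = (-4*log(5) + exp(10)/2) - (exp(2)/2) = -4*log(5) - exp(2)/2 + exp(10)/2.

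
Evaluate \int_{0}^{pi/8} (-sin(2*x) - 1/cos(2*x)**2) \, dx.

-1 + sqrt(2)/4

An antiderivative is F(x) = cos(2*x)/2 - tan(2*x)/2.
Then F(pi/8) - F(0) = (-1/2 + sqrt(2)/4) - (1/2) = -1 + sqrt(2)/4.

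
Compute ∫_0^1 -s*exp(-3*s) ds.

(4 - exp(3))*exp(-3)/9

Integrate by parts once (u = s, dv = -exp(-3*s) ds).
An antiderivative is F(s) = (3*s + 1)*exp(-3*s)/9.
Then F(1) - F(0) = (4*exp(-3)/9) - (1/9) = (4 - exp(3))*exp(-3)/9.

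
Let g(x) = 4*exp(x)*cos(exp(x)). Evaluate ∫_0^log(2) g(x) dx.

-4*sin(1) + 4*sin(2)

Let u = exp(x), so du = exp(x) dx. When x = 0, u = 1; when x = log(2), u = 2.
The integral becomes 4·∫ cos(u) du from 1 to 2, with antiderivative 4*sin(u).
Back in x: F(x) = 4*sin(exp(x)).
Then F(log(2)) - F(0) = (4*sin(2)) - (4*sin(1)) = -4*sin(1) + 4*sin(2).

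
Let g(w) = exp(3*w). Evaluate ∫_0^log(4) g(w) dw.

Let u = exp(w), so du = exp(w) dw. When w = 0, u = 1; when w = log(4), u = 4.
The integral becomes ∫ u**2 du from 1 to 4, with antiderivative u**3/3.
Back in w: F(w) = exp(3*w)/3.
Then F(log(4)) - F(0) = (64/3) - (1/3) = 21.

21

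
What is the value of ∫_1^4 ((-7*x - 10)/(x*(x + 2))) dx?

Factor the denominator: x**2 + 2*x = (x + 2)x.
Partial fractions: (-7*x - 10)/(x*(x + 2)) = -2/(x + 2) - 5/x.
An antiderivative is F(x) = -5*log(x) - 2*log(x + 2).
Then F(4) - F(1) = (-12*log(2) - 2*log(3)) - (-log(9)) = -12*log(2).

-12*log(2)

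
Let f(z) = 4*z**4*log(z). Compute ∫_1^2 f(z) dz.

-124/25 + 128*log(2)/5

Integrate by parts once (u = ln z, dv = 4*z**4 dz).
An antiderivative is F(z) = 4*z**5*(5*log(z) - 1)/25.
Then F(2) - F(1) = (-128/25 + 128*log(2)/5) - (-4/25) = -124/25 + 128*log(2)/5.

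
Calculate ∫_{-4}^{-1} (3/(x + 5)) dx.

log(64)

An antiderivative is F(x) = 3*log(x + 5).
Then F(-1) - F(-4) = (log(64)) - (0) = log(64).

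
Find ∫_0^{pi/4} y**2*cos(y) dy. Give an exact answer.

sqrt(2)*(-32 + pi**2 + 8*pi)/32

Integrate by parts twice (u = y^2, dv = cos(y) dy).
An antiderivative is F(y) = y**2*sin(y) + 2*y*cos(y) - 2*sin(y).
Then F(pi/4) - F(0) = (sqrt(2)*(-32 + pi**2 + 8*pi)/32) - (0) = sqrt(2)*(-32 + pi**2 + 8*pi)/32.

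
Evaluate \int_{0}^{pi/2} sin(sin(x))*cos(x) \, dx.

Let u = sin(x), so du = cos(x) dx. When x = 0, u = 0; when x = pi/2, u = 1.
The integral becomes ∫ sin(u) du from 0 to 1, with antiderivative -cos(u).
Back in x: F(x) = -cos(sin(x)).
Then F(pi/2) - F(0) = (-cos(1)) - (-1) = 1 - cos(1).

1 - cos(1)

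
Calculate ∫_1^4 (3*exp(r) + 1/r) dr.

-3*exp(1) + log(4) + 3*exp(4)

An antiderivative is F(r) = 3*exp(r) + log(r).
Then F(4) - F(1) = (log(4) + 3*exp(4)) - (3*exp(1)) = -3*exp(1) + log(4) + 3*exp(4).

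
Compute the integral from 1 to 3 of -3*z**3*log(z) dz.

Integrate by parts once (u = ln z, dv = -3*z**3 dz).
An antiderivative is F(z) = -3*z**4*(4*log(z) - 1)/16.
Then F(3) - F(1) = (243/16 - 243*log(3)/4) - (3/16) = 15 - 243*log(3)/4.

15 - 243*log(3)/4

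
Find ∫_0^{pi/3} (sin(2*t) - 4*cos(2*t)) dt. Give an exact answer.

3/4 - sqrt(3)

An antiderivative is F(t) = -2*sin(2*t) - cos(2*t)/2.
Then F(pi/3) - F(0) = (1/4 - sqrt(3)) - (-1/2) = 3/4 - sqrt(3).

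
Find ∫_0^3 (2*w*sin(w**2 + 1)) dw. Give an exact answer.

Let u = w**2 + 1, so du = 2*w dw. When w = 0, u = 1; when w = 3, u = 10.
The integral becomes ∫ sin(u) du from 1 to 10, with antiderivative -cos(u).
Back in w: F(w) = -cos(w**2 + 1).
Then F(3) - F(0) = (-cos(10)) - (-cos(1)) = cos(1) - cos(10).

cos(1) - cos(10)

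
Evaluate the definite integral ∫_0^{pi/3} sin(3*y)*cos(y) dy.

9/16

Use the identity sin(3*y)cos(y) = [sin(4*y) + sin(2*y)]/2.
An antiderivative is F(y) = -cos(2*y)/4 - cos(4*y)/8.
Then F(pi/3) - F(0) = (3/16) - (-3/8) = 9/16.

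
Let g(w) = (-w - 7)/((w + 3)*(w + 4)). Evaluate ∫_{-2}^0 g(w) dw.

log(8/81)

Factor the denominator: w**2 + 7*w + 12 = (w + 4)(w + 3).
Partial fractions: (-w - 7)/((w + 3)*(w + 4)) = 3/(w + 4) - 4/(w + 3).
An antiderivative is F(w) = -4*log(w + 3) + 3*log(w + 4).
Then F(0) - F(-2) = (log(64/81)) - (log(8)) = log(8/81).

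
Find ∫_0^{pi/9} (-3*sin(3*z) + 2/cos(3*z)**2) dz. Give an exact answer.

-1/2 + 2*sqrt(3)/3

An antiderivative is F(z) = cos(3*z) + 2*tan(3*z)/3.
Then F(pi/9) - F(0) = (1/2 + 2*sqrt(3)/3) - (1) = -1/2 + 2*sqrt(3)/3.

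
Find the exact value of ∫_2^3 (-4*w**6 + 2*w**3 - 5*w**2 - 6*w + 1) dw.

By the power rule, an antiderivative is F(w) = -4*w**7/7 + w**4/2 - 5*w**3/3 - 3*w**2 + w.
Then F(3) - F(2) = (-17895/14) - (-1858/21) = -49969/42.

-49969/42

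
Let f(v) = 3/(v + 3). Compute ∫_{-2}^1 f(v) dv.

log(64)

An antiderivative is F(v) = 3*log(v + 3).
Then F(1) - F(-2) = (log(64)) - (0) = log(64).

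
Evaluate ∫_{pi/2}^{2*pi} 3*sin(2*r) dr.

An antiderivative is F(r) = -3*cos(2*r)/2.
Then F(2*pi) - F(pi/2) = (-3/2) - (3/2) = -3.

-3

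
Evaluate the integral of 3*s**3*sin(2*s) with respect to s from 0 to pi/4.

Integrate by parts 3 times (u = s^3, dv = 3*sin(2*s) ds).
An antiderivative is F(s) = -3*s**3*cos(2*s)/2 + 9*s**2*sin(2*s)/4 + 9*s*cos(2*s)/4 - 9*sin(2*s)/8.
Then F(pi/4) - F(0) = (-9/8 + 9*pi**2/64) - (0) = -9/8 + 9*pi**2/64.

-9/8 + 9*pi**2/64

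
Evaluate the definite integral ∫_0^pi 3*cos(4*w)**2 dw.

Use the identity cos^2(4*w) = (1 + cos(8*w))/2.
An antiderivative is F(w) = 3*w/2 + 3*sin(8*w)/16.
Then F(pi) - F(0) = (3*pi/2) - (0) = 3*pi/2.

3*pi/2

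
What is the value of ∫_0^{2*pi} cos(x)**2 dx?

Use the identity cos^2(x) = (1 + cos(2*x))/2.
An antiderivative is F(x) = x/2 + sin(2*x)/4.
Then F(2*pi) - F(0) = (pi) - (0) = pi.

pi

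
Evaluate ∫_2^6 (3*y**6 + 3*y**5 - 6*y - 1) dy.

By the power rule, an antiderivative is F(y) = 3*y**7/7 + y**6/2 - 3*y**2 - y.
Then F(6) - F(2) = (1002306/7) - (510/7) = 1001796/7.

1001796/7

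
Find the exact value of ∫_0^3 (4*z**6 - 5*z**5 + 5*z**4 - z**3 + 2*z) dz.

By the power rule, an antiderivative is F(z) = 4*z**7/7 - 5*z**6/6 + z**5 - z**4/4 + z**2.
Then F(3) - F(0) = (24471/28) - (0) = 24471/28.

24471/28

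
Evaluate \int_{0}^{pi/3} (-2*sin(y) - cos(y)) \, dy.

An antiderivative is F(y) = -sin(y) + 2*cos(y).
Then F(pi/3) - F(0) = (1 - sqrt(3)/2) - (2) = -1 - sqrt(3)/2.

-1 - sqrt(3)/2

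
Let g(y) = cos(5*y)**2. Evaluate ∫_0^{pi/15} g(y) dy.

Use the identity cos^2(5*y) = (1 + cos(10*y))/2.
An antiderivative is F(y) = y/2 + sin(10*y)/20.
Then F(pi/15) - F(0) = (sqrt(3)/40 + pi/30) - (0) = sqrt(3)/40 + pi/30.

sqrt(3)/40 + pi/30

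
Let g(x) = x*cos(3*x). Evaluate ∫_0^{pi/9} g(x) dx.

-1/18 + sqrt(3)*pi/54

Integrate by parts once (u = x, dv = cos(3*x) dx).
An antiderivative is F(x) = x*sin(3*x)/3 + cos(3*x)/9.
Then F(pi/9) - F(0) = (1/18 + sqrt(3)*pi/54) - (1/9) = -1/18 + sqrt(3)*pi/54.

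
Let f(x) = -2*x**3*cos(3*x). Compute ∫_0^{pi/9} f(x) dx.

-2/27 - pi**2/243 - sqrt(3)*pi**3/2187 + 2*sqrt(3)*pi/81

Integrate by parts 3 times (u = x^3, dv = -2*cos(3*x) dx).
An antiderivative is F(x) = -2*x**3*sin(3*x)/3 - 2*x**2*cos(3*x)/3 + 4*x*sin(3*x)/9 + 4*cos(3*x)/27.
Then F(pi/9) - F(0) = (-pi**2/243 - sqrt(3)*pi**3/2187 + 2/27 + 2*sqrt(3)*pi/81) - (4/27) = -2/27 - pi**2/243 - sqrt(3)*pi**3/2187 + 2*sqrt(3)*pi/81.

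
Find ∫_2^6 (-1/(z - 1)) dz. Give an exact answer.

An antiderivative is F(z) = -log(z - 1).
Then F(6) - F(2) = (-log(5)) - (0) = -log(5).

-log(5)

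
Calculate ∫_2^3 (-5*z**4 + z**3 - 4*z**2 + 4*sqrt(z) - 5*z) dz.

By the power rule, an antiderivative is F(z) = -z**5 + z**4/4 + 8*z**(3/2)/3 - 4*z**3/3 - 5*z**2/2.
Then F(3) - F(2) = (-1125/4 + 8*sqrt(3)) - (-146/3 + 16*sqrt(2)/3) = -2791/12 - 16*sqrt(2)/3 + 8*sqrt(3).

-2791/12 - 16*sqrt(2)/3 + 8*sqrt(3)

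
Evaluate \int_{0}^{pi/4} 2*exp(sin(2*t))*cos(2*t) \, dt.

-1 + E

Let u = sin(2*t), so du = 2*cos(2*t) dt. When t = 0, u = 0; when t = pi/4, u = 1.
The integral becomes ∫ exp(u) du from 0 to 1, with antiderivative exp(u).
Back in t: F(t) = exp(sin(2*t)).
Then F(pi/4) - F(0) = (E) - (1) = -1 + E.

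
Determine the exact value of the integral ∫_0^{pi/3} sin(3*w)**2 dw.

pi/6

Use the identity sin^2(3*w) = (1 - cos(6*w))/2.
An antiderivative is F(w) = w/2 - sin(6*w)/12.
Then F(pi/3) - F(0) = (pi/6) - (0) = pi/6.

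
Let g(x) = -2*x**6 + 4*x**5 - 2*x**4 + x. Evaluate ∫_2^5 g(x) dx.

By the power rule, an antiderivative is F(x) = -2*x**7/7 + 2*x**6/3 - 2*x**5/5 + x**2/2.
Then F(5) - F(2) = (-551975/42) - (-494/105) = -919629/70.

-919629/70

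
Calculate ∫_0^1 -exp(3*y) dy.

An antiderivative is F(y) = -exp(3*y)/3.
Then F(1) - F(0) = (-exp(3)/3) - (-1/3) = 1/3 - exp(3)/3.

1/3 - exp(3)/3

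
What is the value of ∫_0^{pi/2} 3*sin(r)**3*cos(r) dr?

3/4

Let u = sin(r), so du = cos(r) dr. When r = 0, u = 0; when r = pi/2, u = 1.
The integral becomes 3·∫ u**3 du from 0 to 1, with antiderivative 3*u**4/4.
Back in r: F(r) = 3*sin(r)**4/4.
Then F(pi/2) - F(0) = (3/4) - (0) = 3/4.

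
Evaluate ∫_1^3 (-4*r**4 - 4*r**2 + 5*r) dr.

-3124/15

By the power rule, an antiderivative is F(r) = -4*r**5/5 - 4*r**3/3 + 5*r**2/2.
Then F(3) - F(1) = (-2079/10) - (11/30) = -3124/15.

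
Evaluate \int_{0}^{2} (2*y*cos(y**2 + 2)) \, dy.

-sin(2) + sin(6)

Let u = y**2 + 2, so du = 2*y dy. When y = 0, u = 2; when y = 2, u = 6.
The integral becomes ∫ cos(u) du from 2 to 6, with antiderivative sin(u).
Back in y: F(y) = sin(y**2 + 2).
Then F(2) - F(0) = (sin(6)) - (sin(2)) = -sin(2) + sin(6).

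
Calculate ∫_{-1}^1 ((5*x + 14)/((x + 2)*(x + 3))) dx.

log(2) + 4*log(3)

Factor the denominator: x**2 + 5*x + 6 = (x + 3)(x + 2).
Partial fractions: (5*x + 14)/((x + 2)*(x + 3)) = 1/(x + 3) + 4/(x + 2).
An antiderivative is F(x) = 4*log(x + 2) + log(x + 3).
Then F(1) - F(-1) = (2*log(2) + 4*log(3)) - (log(2)) = log(2) + 4*log(3).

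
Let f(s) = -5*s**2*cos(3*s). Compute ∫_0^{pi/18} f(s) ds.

Integrate by parts twice (u = s^2, dv = -5*cos(3*s) ds).
An antiderivative is F(s) = -5*s**2*sin(3*s)/3 - 10*s*cos(3*s)/9 + 10*sin(3*s)/27.
Then F(pi/18) - F(0) = (-5*sqrt(3)*pi/162 - 5*pi**2/1944 + 5/27) - (0) = -5*sqrt(3)*pi/162 - 5*pi**2/1944 + 5/27.

-5*sqrt(3)*pi/162 - 5*pi**2/1944 + 5/27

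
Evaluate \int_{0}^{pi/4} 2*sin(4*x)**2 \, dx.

Use the identity sin^2(4*x) = (1 - cos(8*x))/2.
An antiderivative is F(x) = x - sin(8*x)/8.
Then F(pi/4) - F(0) = (pi/4) - (0) = pi/4.

pi/4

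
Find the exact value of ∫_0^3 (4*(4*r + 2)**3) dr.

Let u = 4*r + 2, so du = 4 dr. When r = 0, u = 2; when r = 3, u = 14.
The integral becomes ∫ u**3 du from 2 to 14, with antiderivative u**4/4.
Back in r: F(r) = (4*r + 2)**4/4.
Then F(3) - F(0) = (9604) - (4) = 9600.

9600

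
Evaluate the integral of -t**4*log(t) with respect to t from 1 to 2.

Integrate by parts once (u = ln t, dv = -t**4 dt).
An antiderivative is F(t) = -t**5*(5*log(t) - 1)/25.
Then F(2) - F(1) = (32/25 - 32*log(2)/5) - (1/25) = 31/25 - 32*log(2)/5.

31/25 - 32*log(2)/5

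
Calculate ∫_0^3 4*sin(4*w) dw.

Let u = 4*w, so du = 4 dw. When w = 0, u = 0; when w = 3, u = 12.
The integral becomes ∫ sin(u) du from 0 to 12, with antiderivative -cos(u).
Back in w: F(w) = -cos(4*w).
Then F(3) - F(0) = (-cos(12)) - (-1) = 1 - cos(12).

1 - cos(12)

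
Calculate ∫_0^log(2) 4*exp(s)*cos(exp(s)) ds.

Let u = exp(s), so du = exp(s) ds. When s = 0, u = 1; when s = log(2), u = 2.
The integral becomes 4·∫ cos(u) du from 1 to 2, with antiderivative 4*sin(u).
Back in s: F(s) = 4*sin(exp(s)).
Then F(log(2)) - F(0) = (4*sin(2)) - (4*sin(1)) = -4*sin(1) + 4*sin(2).

-4*sin(1) + 4*sin(2)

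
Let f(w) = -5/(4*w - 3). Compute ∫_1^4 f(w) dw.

-5*log(13)/4

An antiderivative is F(w) = -5*log(4*w - 3)/4.
Then F(4) - F(1) = (-5*log(13)/4) - (0) = -5*log(13)/4.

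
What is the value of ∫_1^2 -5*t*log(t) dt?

15/4 - 10*log(2)

Integrate by parts once (u = ln t, dv = -5*t dt).
An antiderivative is F(t) = -5*t**2*(2*log(t) - 1)/4.
Then F(2) - F(1) = (5 - 10*log(2)) - (5/4) = 15/4 - 10*log(2).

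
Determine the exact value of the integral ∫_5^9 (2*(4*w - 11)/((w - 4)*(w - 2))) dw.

Factor the denominator: w**2 - 6*w + 8 = (w - 2)(w - 4).
Partial fractions: 2*(4*w - 11)/((w - 4)*(w - 2)) = 3/(w - 2) + 5/(w - 4).
An antiderivative is F(w) = 5*log(w - 4) + 3*log(w - 2).
Then F(9) - F(5) = (3*log(7) + 5*log(5)) - (log(27)) = -3*log(3) + 3*log(7) + 5*log(5).

-3*log(3) + 3*log(7) + 5*log(5)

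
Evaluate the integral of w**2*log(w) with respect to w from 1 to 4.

-7 + 128*log(2)/3

Integrate by parts once (u = ln w, dv = w**2 dw).
An antiderivative is F(w) = w**3*(3*log(w) - 1)/9.
Then F(4) - F(1) = (-64/9 + 128*log(2)/3) - (-1/9) = -7 + 128*log(2)/3.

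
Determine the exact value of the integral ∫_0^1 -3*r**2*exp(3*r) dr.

Integrate by parts twice (u = r^2, dv = -3*exp(3*r) dr).
An antiderivative is F(r) = (-9*r**2 + 6*r - 2)*exp(3*r)/9.
Then F(1) - F(0) = (-5*exp(3)/9) - (-2/9) = 2/9 - 5*exp(3)/9.

2/9 - 5*exp(3)/9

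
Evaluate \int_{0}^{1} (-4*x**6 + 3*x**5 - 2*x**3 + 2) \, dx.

10/7

By the power rule, an antiderivative is F(x) = -4*x**7/7 + x**6/2 - x**4/2 + 2*x.
Then F(1) - F(0) = (10/7) - (0) = 10/7.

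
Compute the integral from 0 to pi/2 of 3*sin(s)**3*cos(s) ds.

3/4

Let u = sin(s), so du = cos(s) ds. When s = 0, u = 0; when s = pi/2, u = 1.
The integral becomes 3·∫ u**3 du from 0 to 1, with antiderivative 3*u**4/4.
Back in s: F(s) = 3*sin(s)**4/4.
Then F(pi/2) - F(0) = (3/4) - (0) = 3/4.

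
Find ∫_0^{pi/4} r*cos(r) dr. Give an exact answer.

-1 + sqrt(2)*pi/8 + sqrt(2)/2

Integrate by parts once (u = r, dv = cos(r) dr).
An antiderivative is F(r) = r*sin(r) + cos(r).
Then F(pi/4) - F(0) = (sqrt(2)*(pi + 4)/8) - (1) = -1 + sqrt(2)*pi/8 + sqrt(2)/2.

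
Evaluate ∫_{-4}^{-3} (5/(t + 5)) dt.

log(32)

An antiderivative is F(t) = 5*log(t + 5).
Then F(-3) - F(-4) = (log(32)) - (0) = log(32).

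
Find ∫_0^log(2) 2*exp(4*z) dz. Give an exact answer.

15/2

Let u = exp(z), so du = exp(z) dz. When z = 0, u = 1; when z = log(2), u = 2.
The integral becomes 2·∫ u**3 du from 1 to 2, with antiderivative u**4/2.
Back in z: F(z) = exp(4*z)/2.
Then F(log(2)) - F(0) = (8) - (1/2) = 15/2.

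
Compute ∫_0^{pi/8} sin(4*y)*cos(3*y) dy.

4/7 - 3*sqrt(sqrt(2) + 2)/14

Use the identity sin(4*y)cos(3*y) = [sin(7*y) + sin(y)]/2.
An antiderivative is F(y) = -cos(y)/2 - cos(7*y)/14.
Then F(pi/8) - F(0) = (-3*sqrt(sqrt(2) + 2)/14) - (-4/7) = 4/7 - 3*sqrt(sqrt(2) + 2)/14.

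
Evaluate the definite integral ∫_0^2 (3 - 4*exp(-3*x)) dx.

An antiderivative is F(x) = 3*x + 4*exp(-3*x)/3.
Then F(2) - F(0) = (4*exp(-6)/3 + 6) - (4/3) = 4*exp(-6)/3 + 14/3.

4*exp(-6)/3 + 14/3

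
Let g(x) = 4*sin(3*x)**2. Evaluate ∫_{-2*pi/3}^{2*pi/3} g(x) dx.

8*pi/3

Use the identity sin^2(3*x) = (1 - cos(6*x))/2.
An antiderivative is F(x) = 2*x - sin(6*x)/3.
Then F(2*pi/3) - F(-2*pi/3) = (4*pi/3) - (-4*pi/3) = 8*pi/3.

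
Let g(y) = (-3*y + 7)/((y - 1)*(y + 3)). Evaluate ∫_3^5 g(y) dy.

Factor the denominator: y**2 + 2*y - 3 = (y + 3)(y - 1).
Partial fractions: (-3*y + 7)/((y - 1)*(y + 3)) = -4/(y + 3) + 1/(y - 1).
An antiderivative is F(y) = log(y - 1) - 4*log(y + 3).
Then F(5) - F(3) = (-10*log(2)) - (-4*log(3) - 3*log(2)) = -7*log(2) + 4*log(3).

-7*log(2) + 4*log(3)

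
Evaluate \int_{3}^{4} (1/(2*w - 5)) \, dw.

log(3)/2

An antiderivative is F(w) = log(2*w - 5)/2.
Then F(4) - F(3) = (log(3)/2) - (0) = log(3)/2.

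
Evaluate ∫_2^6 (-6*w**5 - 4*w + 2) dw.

By the power rule, an antiderivative is F(w) = -w**6 - 2*w**2 + 2*w.
Then F(6) - F(2) = (-46716) - (-68) = -46648.

-46648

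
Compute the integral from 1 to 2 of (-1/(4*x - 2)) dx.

An antiderivative is F(x) = -log(4*x - 2)/4.
Then F(2) - F(1) = (-log(6)/4) - (-log(2)/4) = -log(6)/4 + log(2)/4.

-log(6)/4 + log(2)/4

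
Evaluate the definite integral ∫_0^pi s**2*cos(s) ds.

Integrate by parts twice (u = s^2, dv = cos(s) ds).
An antiderivative is F(s) = s**2*sin(s) + 2*s*cos(s) - 2*sin(s).
Then F(pi) - F(0) = (-2*pi) - (0) = -2*pi.

-2*pi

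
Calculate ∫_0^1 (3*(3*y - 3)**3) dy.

Let u = 3*y - 3, so du = 3 dy. When y = 0, u = -3; when y = 1, u = 0.
The integral becomes ∫ u**3 du from -3 to 0, with antiderivative u**4/4.
Back in y: F(y) = (3*y - 3)**4/4.
Then F(1) - F(0) = (0) - (81/4) = -81/4.

-81/4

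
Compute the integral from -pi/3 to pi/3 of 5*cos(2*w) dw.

An antiderivative is F(w) = 5*sin(2*w)/2.
Then F(pi/3) - F(-pi/3) = (5*sqrt(3)/4) - (-5*sqrt(3)/4) = 5*sqrt(3)/2.

5*sqrt(3)/2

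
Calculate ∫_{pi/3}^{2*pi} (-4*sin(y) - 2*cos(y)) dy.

An antiderivative is F(y) = -2*sin(y) + 4*cos(y).
Then F(2*pi) - F(pi/3) = (4) - (2 - sqrt(3)) = sqrt(3) + 2.

sqrt(3) + 2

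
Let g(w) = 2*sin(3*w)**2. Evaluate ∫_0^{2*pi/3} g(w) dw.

2*pi/3

Use the identity sin^2(3*w) = (1 - cos(6*w))/2.
An antiderivative is F(w) = w - sin(6*w)/6.
Then F(2*pi/3) - F(0) = (2*pi/3) - (0) = 2*pi/3.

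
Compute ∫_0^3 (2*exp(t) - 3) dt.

-11 + 2*exp(3)

An antiderivative is F(t) = -3*t + 2*exp(t).
Then F(3) - F(0) = (-9 + 2*exp(3)) - (2) = -11 + 2*exp(3).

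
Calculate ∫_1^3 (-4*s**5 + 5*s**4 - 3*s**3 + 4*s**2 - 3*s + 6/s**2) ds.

By the power rule, an antiderivative is F(s) = -2*s**6/3 + s**5 - 3*s**4/4 + 4*s**3/3 - 3*s**2/2 - 6/s.
Then F(3) - F(1) = (-1133/4) - (-79/12) = -830/3.

-830/3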